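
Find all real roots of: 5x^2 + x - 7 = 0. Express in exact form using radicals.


Using the quadratic formula: x = (-b ± sqrt(b^2 - 4ac)) / (2a)
Here a = 5, b = 1, c = -7
Discriminant = b^2 - 4ac = 1^2 - 4(5)(-7) = 1 + 140 = 141
Since discriminant = 141 > 0, there are two real roots.
x = (-1 ± sqrt(141)) / 10
Numerically: x ≈ 1.0874 or x ≈ -1.2874

x = (-1 + sqrt(141)) / 10 or x = (-1 - sqrt(141)) / 10


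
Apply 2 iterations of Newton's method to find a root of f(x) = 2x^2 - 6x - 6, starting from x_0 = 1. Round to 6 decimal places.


Newton's method: x_(n+1) = x_n - f(x_n)/f'(x_n)
f(x) = 2x^2 - 6x - 6
f'(x) = 4x - 6

Iteration 1:
  f(1.000000) = -10.000000
  f'(1.000000) = -2.000000
  x_1 = 1.000000 - (-10.000000)/(-2.000000) = -4.000000

Iteration 2:
  f(-4.000000) = 50.000000
  f'(-4.000000) = -22.000000
  x_2 = -4.000000 - (50.000000)/(-22.000000) = -1.727273

x_2 = -1.727273


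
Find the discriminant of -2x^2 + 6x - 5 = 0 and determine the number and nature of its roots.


For ax^2 + bx + c = 0, discriminant D = b^2 - 4ac
Here a = -2, b = 6, c = -5
D = (6)^2 - 4(-2)(-5) = 36 - 40 = -4

D = -4 < 0
The equation has no real roots (2 complex conjugate roots).

Discriminant = -4, no real roots (2 complex conjugate roots)


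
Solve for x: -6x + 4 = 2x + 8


Starting with: -6x + 4 = 2x + 8
Move all x terms to left: (-6 - 2)x = 8 - 4
Simplify: -8x = 4
Divide both sides by -8: x = -1/2

x = -1/2


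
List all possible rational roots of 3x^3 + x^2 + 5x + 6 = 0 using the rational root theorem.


Rational root theorem: possible roots are ±p/q where:
  p divides the constant term (6): p ∈ {1, 2, 3, 6}
  q divides the leading coefficient (3): q ∈ {1, 3}

All possible rational roots: -6, -3, -2, -1, -2/3, -1/3, 1/3, 2/3, 1, 2, 3, 6

-6, -3, -2, -1, -2/3, -1/3, 1/3, 2/3, 1, 2, 3, 6


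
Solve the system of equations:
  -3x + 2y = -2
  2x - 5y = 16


Using Cramer's rule:
Determinant D = (-3)(-5) - (2)(2) = 15 - 4 = 11
Dx = (-2)(-5) - (16)(2) = 10 - 32 = -22
Dy = (-3)(16) - (2)(-2) = -48 + 4 = -44
x = Dx/D = -22/11 = -2
y = Dy/D = -44/11 = -4

x = -2, y = -4


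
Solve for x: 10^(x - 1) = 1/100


Express both sides with the same base.
1/100 = 10^(-2)
Since the bases match, equate exponents: x - 1 = -2
So x = -2 - (-1) = -1

x = -1


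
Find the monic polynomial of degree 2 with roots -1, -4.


A monic polynomial with roots -1, -4 is:
p(x) = (x + 1)(x + 4)
After multiplying by (x + 1): x + 1
After multiplying by (x + 4): x^2 + 5x + 4

x^2 + 5x + 4


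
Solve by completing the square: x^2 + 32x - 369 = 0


Start: x^2 + 32x - 369 = 0
Move constant: x^2 + 32x = 369
Half of 32 is 16, squared is 256
Add 256 to both sides: x^2 + 32x + 256 = 625
(x + 16)^2 = 625
x + 16 = ±25
x = -16 + 25 = 9 or x = -16 - 25 = -41

x = -41, x = 9


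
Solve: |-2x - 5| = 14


An absolute value equation |expr| = 14 gives two cases:
Case 1: -2x - 5 = 14
  -2x = 19, so x = -19/2
Case 2: -2x - 5 = -14
  -2x = -9, so x = 9/2

x = -19/2, x = 9/2


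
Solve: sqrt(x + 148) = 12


Square both sides: x + 148 = 12^2 = 144
x = 144 - 148 = -4
x = -4
Check: sqrt(1*(-4) + 148) = sqrt(144) = 12 ✓

x = -4


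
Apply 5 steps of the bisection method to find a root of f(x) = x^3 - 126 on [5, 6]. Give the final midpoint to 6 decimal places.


f(x) = x^3 - 126
f(5) = -1 < 0
f(6) = 90 > 0

Step 1: midpoint = (5.000000 + 6.000000)/2 = 5.500000
  f(5.500000) = 40.375000
  f(mid) > 0, so root is in [5.000000, 5.500000]

Step 2: midpoint = (5.000000 + 5.500000)/2 = 5.250000
  f(5.250000) = 18.703125
  f(mid) > 0, so root is in [5.000000, 5.250000]

Step 3: midpoint = (5.000000 + 5.250000)/2 = 5.125000
  f(5.125000) = 8.611328
  f(mid) > 0, so root is in [5.000000, 5.125000]

Step 4: midpoint = (5.000000 + 5.125000)/2 = 5.062500
  f(5.062500) = 3.746338
  f(mid) > 0, so root is in [5.000000, 5.062500]

Step 5: midpoint = (5.000000 + 5.062500)/2 = 5.031250
  f(5.031250) = 1.358429
  f(mid) > 0, so root is in [5.000000, 5.031250]

midpoint = 5.031250


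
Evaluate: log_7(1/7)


We need the exponent such that 7^? = 1/7
7^(-1) = 1/7^1 = 1/7
Therefore log_7(1/7) = -1

-1


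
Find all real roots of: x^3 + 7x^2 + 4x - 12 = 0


Let p(x) = x^3 + 7x^2 + 4x - 12. By the rational root theorem (leading coefficient 1), any rational root is an integer divisor of 12: try ±1, ±2, ... in turn.
Test x = 1: value = 0 ✓, so (x - 1) is a factor.
Synthetic division by (x - 1): bring down 1; 1(1) + 7 = 8; 8(1) + 4 = 12; 12(1) - 12 = 0 → quotient x^2 + 8x + 12, remainder 0.
Solve the quadratic x^2 + 8x + 12 = 0: discriminant = 8^2 - 4(1)(12) = 64 - 48 = 16.
sqrt(16) = 4, so x = (-8 ± 4)/2: x = -2 or x = -6.

x = -6, x = -2, x = 1


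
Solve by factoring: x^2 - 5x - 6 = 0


We need two numbers that multiply to -6 and add to -5.
Those numbers are 1 and -6 (since 1 * (-6) = -6 and 1 + (-6) = -5).
So x^2 - 5x - 6 = (x + 1)(x - 6) = 0
Setting each factor to zero: x = -1 or x = 6

x = -1, x = 6


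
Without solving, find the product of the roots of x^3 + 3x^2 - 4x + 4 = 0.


By Vieta's formulas for x^3 + bx^2 + cx + d = 0:
  r1 + r2 + r3 = -b/a = -3
  r1*r2 + r1*r3 + r2*r3 = c/a = -4
  r1*r2*r3 = -d/a = -4


Product = -4


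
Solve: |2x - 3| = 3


An absolute value equation |expr| = 3 gives two cases:
Case 1: 2x - 3 = 3
  2x = 6, so x = 3
Case 2: 2x - 3 = -3
  2x = 0, so x = 0

x = 0, x = 3


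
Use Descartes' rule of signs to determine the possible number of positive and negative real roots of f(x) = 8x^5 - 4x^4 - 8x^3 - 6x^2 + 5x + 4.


Descartes' rule of signs:

For positive roots, count sign changes in f(x) = 8x^5 - 4x^4 - 8x^3 - 6x^2 + 5x + 4:
Signs of coefficients: +, -, -, -, +, +
Number of sign changes: 2
Possible positive real roots: 2, 0

For negative roots, examine f(-x) = -8x^5 - 4x^4 + 8x^3 - 6x^2 - 5x + 4:
Signs of coefficients: -, -, +, -, -, +
Number of sign changes: 3
Possible negative real roots: 3, 1

Positive roots: 2 or 0; Negative roots: 3 or 1


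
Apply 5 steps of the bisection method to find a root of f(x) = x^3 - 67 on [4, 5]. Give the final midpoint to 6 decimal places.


f(x) = x^3 - 67
f(4) = -3 < 0
f(5) = 58 > 0

Step 1: midpoint = (4.000000 + 5.000000)/2 = 4.500000
  f(4.500000) = 24.125000
  f(mid) > 0, so root is in [4.000000, 4.500000]

Step 2: midpoint = (4.000000 + 4.500000)/2 = 4.250000
  f(4.250000) = 9.765625
  f(mid) > 0, so root is in [4.000000, 4.250000]

Step 3: midpoint = (4.000000 + 4.250000)/2 = 4.125000
  f(4.125000) = 3.189453
  f(mid) > 0, so root is in [4.000000, 4.125000]

Step 4: midpoint = (4.000000 + 4.125000)/2 = 4.062500
  f(4.062500) = 0.047119
  f(mid) > 0, so root is in [4.000000, 4.062500]

Step 5: midpoint = (4.000000 + 4.062500)/2 = 4.031250
  f(4.031250) = -1.488251
  f(mid) < 0, so root is in [4.031250, 4.062500]

midpoint = 4.031250


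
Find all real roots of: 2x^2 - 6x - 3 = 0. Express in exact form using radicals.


Using the quadratic formula: x = (-b ± sqrt(b^2 - 4ac)) / (2a)
Here a = 2, b = -6, c = -3
Discriminant = b^2 - 4ac = (-6)^2 - 4(2)(-3) = 36 + 24 = 60
Since discriminant = 60 > 0, there are two real roots.
x = (6 ± 2*sqrt(15)) / 4
Simplifying: x = (3 ± sqrt(15)) / 2
Numerically: x ≈ 3.4365 or x ≈ -0.4365

x = (3 + sqrt(15)) / 2 or x = (3 - sqrt(15)) / 2


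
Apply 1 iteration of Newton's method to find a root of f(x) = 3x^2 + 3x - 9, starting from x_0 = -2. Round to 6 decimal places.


Newton's method: x_(n+1) = x_n - f(x_n)/f'(x_n)
f(x) = 3x^2 + 3x - 9
f'(x) = 6x + 3

Iteration 1:
  f(-2.000000) = -3.000000
  f'(-2.000000) = -9.000000
  x_1 = -2.000000 - (-3.000000)/(-9.000000) = -2.333333

x_1 = -2.333333


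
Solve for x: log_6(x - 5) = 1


Convert to exponential form: x - 5 = 6^1 = 6
x = 6 + 5 = 11
Check: log_6(11 - 5) = log_6(6) = log_6(6) = 1 ✓

x = 11


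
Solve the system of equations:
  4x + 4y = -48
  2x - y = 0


Using Cramer's rule:
Determinant D = (4)(-1) - (2)(4) = -4 - 8 = -12
Dx = (-48)(-1) - (0)(4) = 48 - 0 = 48
Dy = (4)(0) - (2)(-48) = 0 + 96 = 96
x = Dx/D = 48/-12 = -4
y = Dy/D = 96/-12 = -8

x = -4, y = -8


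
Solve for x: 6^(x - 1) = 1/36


Express both sides with the same base.
1/36 = 6^(-2)
Since the bases match, equate exponents: x - 1 = -2
So x = -2 - (-1) = -1

x = -1


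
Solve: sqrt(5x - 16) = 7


Square both sides: 5x - 16 = 7^2 = 49
5x = 49 + 16 = 65
x = 13
Check: sqrt(5*13 - 16) = sqrt(49) = 7 ✓

x = 13


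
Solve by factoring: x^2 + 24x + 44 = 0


We need two numbers that multiply to 44 and add to 24.
Those numbers are 2 and 22 (since 2 * 22 = 44 and 2 + 22 = 24).
So x^2 + 24x + 44 = (x + 2)(x + 22) = 0
Setting each factor to zero: x = -2 or x = -22

x = -22, x = -2


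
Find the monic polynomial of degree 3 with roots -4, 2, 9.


A monic polynomial with roots -4, 2, 9 is:
p(x) = (x + 4)(x - 2)(x - 9)
After multiplying by (x + 4): x + 4
After multiplying by (x - 2): x^2 + 2x - 8
After multiplying by (x - 9): x^3 - 7x^2 - 26x + 72

x^3 - 7x^2 - 26x + 72


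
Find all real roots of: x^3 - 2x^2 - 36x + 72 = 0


Let p(x) = x^3 - 2x^2 - 36x + 72. By the rational root theorem (leading coefficient 1), any rational root is an integer divisor of 72: try ±1, ±2, ... in turn.
Test x = 1: value = 35 ≠ 0.
Test x = -1: value = 105 ≠ 0.
Test x = 2: value = 0 ✓, so (x - 2) is a factor.
Synthetic division by (x - 2): bring down 1; 1(2) - 2 = 0; 0(2) - 36 = -36; (-36)(2) + 72 = 0 → quotient x^2 - 36, remainder 0.
Solve the quadratic x^2 - 36 = 0: discriminant = 0^2 - 4(1)(-36) = 0 + 144 = 144.
sqrt(144) = 12, so x = (0 ± 12)/2: x = 6 or x = -6.

x = -6, x = 2, x = 6


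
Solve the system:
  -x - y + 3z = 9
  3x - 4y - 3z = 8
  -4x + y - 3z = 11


Using Cramer's rule. Expand each determinant along the first row.
D  = (-1)*[(-4)*(-3) - (-3)*1] - (-1)*[3*(-3) - (-3)*(-4)] + 3*[3*1 - (-4)*(-4)]
  = (-1)*(15) - (-1)*(-21) + 3*(-13) = -75
Dx = 9*[(-4)*(-3) - (-3)*1] - (-1)*[8*(-3) - (-3)*11] + 3*[8*1 - (-4)*11]
  = 9*(15) - (-1)*(9) + 3*(52) = 300
Dy = (-1)*[8*(-3) - (-3)*11] - 9*[3*(-3) - (-3)*(-4)] + 3*[3*11 - 8*(-4)]
  = (-1)*(9) - 9*(-21) + 3*(65) = 375
Dz = (-1)*[(-4)*11 - 8*1] - (-1)*[3*11 - 8*(-4)] + 9*[3*1 - (-4)*(-4)]
  = (-1)*(-52) - (-1)*(65) + 9*(-13) = 0
x = Dx/D = 300/-75 = -4, y = Dy/D = 375/-75 = -5, z = Dz/D = 0/-75 = 0
Check eq1: (-1)(-4) + (-1)(-5) + (3)(0) = 9 = 9 ✓
Check eq2: (3)(-4) + (-4)(-5) + (-3)(0) = 8 = 8 ✓
Check eq3: (-4)(-4) + (1)(-5) + (-3)(0) = 11 = 11 ✓

x = -4, y = -5, z = 0


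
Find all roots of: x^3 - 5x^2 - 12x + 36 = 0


Let p(x) = x^3 - 5x^2 - 12x + 36. By the rational root theorem (leading coefficient 1), any rational root is an integer divisor of 36: try ±1, ±2, ... in turn.
Test x = 1: value = 20 ≠ 0.
Test x = -1: value = 42 ≠ 0.
Test x = 2: value = 0 ✓, so (x - 2) is a factor.
Synthetic division by (x - 2): bring down 1; 1(2) - 5 = -3; (-3)(2) - 12 = -18; (-18)(2) + 36 = 0 → quotient x^2 - 3x - 18, remainder 0.
Solve the quadratic x^2 - 3x - 18 = 0: discriminant = (-3)^2 - 4(1)(-18) = 9 + 72 = 81.
sqrt(81) = 9, so x = (3 ± 9)/2: x = 6 or x = -3.
Collecting all roots found:

x = -3, x = 2, x = 6


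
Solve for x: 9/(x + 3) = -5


Multiply both sides by (x + 3): 9 = -5(x + 3)
Distribute: 9 = -5x - 15
-5x = 9 + 15 = 24
x = -24/5

x = -24/5


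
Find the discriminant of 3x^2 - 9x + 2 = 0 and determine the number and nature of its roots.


For ax^2 + bx + c = 0, discriminant D = b^2 - 4ac
Here a = 3, b = -9, c = 2
D = (-9)^2 - 4(3)(2) = 81 - 24 = 57

D = 57 > 0 but not a perfect square
The equation has 2 distinct real irrational roots.

Discriminant = 57, 2 distinct real irrational roots


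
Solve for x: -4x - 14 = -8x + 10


Starting with: -4x - 14 = -8x + 10
Move all x terms to left: (-4 + 8)x = 10 + 14
Simplify: 4x = 24
Divide both sides by 4: x = 6

x = 6


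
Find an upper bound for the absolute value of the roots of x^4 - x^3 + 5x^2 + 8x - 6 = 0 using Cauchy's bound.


Cauchy's bound: all roots r satisfy |r| <= 1 + max(|a_i/a_n|) for i = 0,...,n-1
where a_n is the leading coefficient.

Coefficients: [1, -1, 5, 8, -6]
Leading coefficient a_n = 1
Ratios |a_i/a_n|: 1, 5, 8, 6
Maximum ratio: 8
Cauchy's bound: |r| <= 1 + 8 = 9

Upper bound = 9


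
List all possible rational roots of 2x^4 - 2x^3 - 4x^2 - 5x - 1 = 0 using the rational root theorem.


Rational root theorem: possible roots are ±p/q where:
  p divides the constant term (-1): p ∈ {1}
  q divides the leading coefficient (2): q ∈ {1, 2}

All possible rational roots: -1, -1/2, 1/2, 1

-1, -1/2, 1/2, 1


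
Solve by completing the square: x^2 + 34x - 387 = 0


Start: x^2 + 34x - 387 = 0
Move constant: x^2 + 34x = 387
Half of 34 is 17, squared is 289
Add 289 to both sides: x^2 + 34x + 289 = 676
(x + 17)^2 = 676
x + 17 = ±26
x = -17 + 26 = 9 or x = -17 - 26 = -43

x = -43, x = 9


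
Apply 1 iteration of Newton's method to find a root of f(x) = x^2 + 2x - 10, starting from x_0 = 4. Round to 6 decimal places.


Newton's method: x_(n+1) = x_n - f(x_n)/f'(x_n)
f(x) = x^2 + 2x - 10
f'(x) = 2x + 2

Iteration 1:
  f(4.000000) = 14.000000
  f'(4.000000) = 10.000000
  x_1 = 4.000000 - (14.000000)/(10.000000) = 2.600000

x_1 = 2.600000


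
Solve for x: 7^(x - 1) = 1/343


Express both sides with the same base.
1/343 = 7^(-3)
Since the bases match, equate exponents: x - 1 = -3
So x = -3 - (-1) = -2

x = -2


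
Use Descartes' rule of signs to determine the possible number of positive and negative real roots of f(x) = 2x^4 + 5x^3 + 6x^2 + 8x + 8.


Descartes' rule of signs:

For positive roots, count sign changes in f(x) = 2x^4 + 5x^3 + 6x^2 + 8x + 8:
Signs of coefficients: +, +, +, +, +
Number of sign changes: 0
Possible positive real roots: 0

For negative roots, examine f(-x) = 2x^4 - 5x^3 + 6x^2 - 8x + 8:
Signs of coefficients: +, -, +, -, +
Number of sign changes: 4
Possible negative real roots: 4, 2, 0

Positive roots: 0; Negative roots: 4 or 2 or 0


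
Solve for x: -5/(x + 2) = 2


Multiply both sides by (x + 2): -5 = 2(x + 2)
Distribute: -5 = 2x + 4
2x = -5 - 4 = -9
x = -9/2

x = -9/2


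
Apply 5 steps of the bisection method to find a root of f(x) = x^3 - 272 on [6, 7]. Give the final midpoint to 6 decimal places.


f(x) = x^3 - 272
f(6) = -56 < 0
f(7) = 71 > 0

Step 1: midpoint = (6.000000 + 7.000000)/2 = 6.500000
  f(6.500000) = 2.625000
  f(mid) > 0, so root is in [6.000000, 6.500000]

Step 2: midpoint = (6.000000 + 6.500000)/2 = 6.250000
  f(6.250000) = -27.859375
  f(mid) < 0, so root is in [6.250000, 6.500000]

Step 3: midpoint = (6.250000 + 6.500000)/2 = 6.375000
  f(6.375000) = -12.916016
  f(mid) < 0, so root is in [6.375000, 6.500000]

Step 4: midpoint = (6.375000 + 6.500000)/2 = 6.437500
  f(6.437500) = -5.220947
  f(mid) < 0, so root is in [6.437500, 6.500000]

Step 5: midpoint = (6.437500 + 6.500000)/2 = 6.468750
  f(6.468750) = -1.316925
  f(mid) < 0, so root is in [6.468750, 6.500000]

midpoint = 6.468750


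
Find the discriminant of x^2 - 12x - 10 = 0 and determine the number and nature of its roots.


For ax^2 + bx + c = 0, discriminant D = b^2 - 4ac
Here a = 1, b = -12, c = -10
D = (-12)^2 - 4(1)(-10) = 144 + 40 = 184

D = 184 > 0 but not a perfect square
The equation has 2 distinct real irrational roots.

Discriminant = 184, 2 distinct real irrational roots


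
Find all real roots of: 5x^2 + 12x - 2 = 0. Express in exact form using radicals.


Using the quadratic formula: x = (-b ± sqrt(b^2 - 4ac)) / (2a)
Here a = 5, b = 12, c = -2
Discriminant = b^2 - 4ac = 12^2 - 4(5)(-2) = 144 + 40 = 184
Since discriminant = 184 > 0, there are two real roots.
x = (-12 ± 2*sqrt(46)) / 10
Simplifying: x = (-6 ± sqrt(46)) / 5
Numerically: x ≈ 0.1565 or x ≈ -2.5565

x = (-6 + sqrt(46)) / 5 or x = (-6 - sqrt(46)) / 5


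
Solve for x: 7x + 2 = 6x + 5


Starting with: 7x + 2 = 6x + 5
Move all x terms to left: (7 - 6)x = 5 - 2
Simplify: x = 3
Divide both sides by 1: x = 3

x = 3


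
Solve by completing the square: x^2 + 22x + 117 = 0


Start: x^2 + 22x + 117 = 0
Move constant: x^2 + 22x = -117
Half of 22 is 11, squared is 121
Add 121 to both sides: x^2 + 22x + 121 = 4
(x + 11)^2 = 4
x + 11 = ±2
x = -11 + 2 = -9 or x = -11 - 2 = -13

x = -13, x = -9


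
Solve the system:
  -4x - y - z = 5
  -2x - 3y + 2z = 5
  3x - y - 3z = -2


Using Cramer's rule. Expand each determinant along the first row.
D  = (-4)*[(-3)*(-3) - 2*(-1)] - (-1)*[(-2)*(-3) - 2*3] + (-1)*[(-2)*(-1) - (-3)*3]
  = (-4)*(11) - (-1)*(0) + (-1)*(11) = -55
Dx = 5*[(-3)*(-3) - 2*(-1)] - (-1)*[5*(-3) - 2*(-2)] + (-1)*[5*(-1) - (-3)*(-2)]
  = 5*(11) - (-1)*(-11) + (-1)*(-11) = 55
Dy = (-4)*[5*(-3) - 2*(-2)] - 5*[(-2)*(-3) - 2*3] + (-1)*[(-2)*(-2) - 5*3]
  = (-4)*(-11) - 5*(0) + (-1)*(-11) = 55
Dz = (-4)*[(-3)*(-2) - 5*(-1)] - (-1)*[(-2)*(-2) - 5*3] + 5*[(-2)*(-1) - (-3)*3]
  = (-4)*(11) - (-1)*(-11) + 5*(11) = 0
x = Dx/D = 55/-55 = -1, y = Dy/D = 55/-55 = -1, z = Dz/D = 0/-55 = 0
Check eq1: (-4)(-1) + (-1)(-1) + (-1)(0) = 5 = 5 ✓
Check eq2: (-2)(-1) + (-3)(-1) + (2)(0) = 5 = 5 ✓
Check eq3: (3)(-1) + (-1)(-1) + (-3)(0) = -2 = -2 ✓

x = -1, y = -1, z = 0


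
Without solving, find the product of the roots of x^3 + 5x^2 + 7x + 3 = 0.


By Vieta's formulas for x^3 + bx^2 + cx + d = 0:
  r1 + r2 + r3 = -b/a = -5
  r1*r2 + r1*r3 + r2*r3 = c/a = 7
  r1*r2*r3 = -d/a = -3


Product = -3


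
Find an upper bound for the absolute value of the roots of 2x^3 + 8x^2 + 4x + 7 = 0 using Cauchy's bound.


Cauchy's bound: all roots r satisfy |r| <= 1 + max(|a_i/a_n|) for i = 0,...,n-1
where a_n is the leading coefficient.

Coefficients: [2, 8, 4, 7]
Leading coefficient a_n = 2
Ratios |a_i/a_n|: 4, 2, 7/2
Maximum ratio: 4
Cauchy's bound: |r| <= 1 + 4 = 5

Upper bound = 5


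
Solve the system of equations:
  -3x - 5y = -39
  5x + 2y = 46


Using Cramer's rule:
Determinant D = (-3)(2) - (5)(-5) = -6 + 25 = 19
Dx = (-39)(2) - (46)(-5) = -78 + 230 = 152
Dy = (-3)(46) - (5)(-39) = -138 + 195 = 57
x = Dx/D = 152/19 = 8
y = Dy/D = 57/19 = 3

x = 8, y = 3


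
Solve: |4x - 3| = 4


An absolute value equation |expr| = 4 gives two cases:
Case 1: 4x - 3 = 4
  4x = 7, so x = 7/4
Case 2: 4x - 3 = -4
  4x = -1, so x = -1/4

x = -1/4, x = 7/4


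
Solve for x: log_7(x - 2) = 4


Convert to exponential form: x - 2 = 7^4 = 2401
x = 2401 + 2 = 2403
Check: log_7(2403 - 2) = log_7(2401) = log_7(2401) = 4 ✓

x = 2403


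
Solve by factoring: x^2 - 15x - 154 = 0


We need two numbers that multiply to -154 and add to -15.
Those numbers are -22 and 7 (since (-22) * 7 = -154 and (-22) + 7 = -15).
So x^2 - 15x - 154 = (x - 22)(x + 7) = 0
Setting each factor to zero: x = 22 or x = -7

x = -7, x = 22


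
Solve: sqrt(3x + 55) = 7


Square both sides: 3x + 55 = 7^2 = 49
3x = 49 - 55 = -6
x = -2
Check: sqrt(3*(-2) + 55) = sqrt(49) = 7 ✓

x = -2


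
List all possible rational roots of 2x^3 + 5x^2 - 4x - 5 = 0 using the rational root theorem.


Rational root theorem: possible roots are ±p/q where:
  p divides the constant term (-5): p ∈ {1, 5}
  q divides the leading coefficient (2): q ∈ {1, 2}

All possible rational roots: -5, -5/2, -1, -1/2, 1/2, 1, 5/2, 5

-5, -5/2, -1, -1/2, 1/2, 1, 5/2, 5


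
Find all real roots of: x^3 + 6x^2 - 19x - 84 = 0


Let p(x) = x^3 + 6x^2 - 19x - 84. By the rational root theorem (leading coefficient 1), any rational root is an integer divisor of 84: try ±1, ±2, ... in turn.
Test x = 1: value = -96 ≠ 0.
Test x = -1: value = -60 ≠ 0.
Test x = 2: value = -90 ≠ 0.
Test x = -2: value = -30 ≠ 0.
Test x = 3: value = -60 ≠ 0.
Test x = -3: value = 0 ✓, so (x + 3) is a factor.
Synthetic division by (x + 3): bring down 1; 1(-3) + 6 = 3; 3(-3) - 19 = -28; (-28)(-3) - 84 = 0 → quotient x^2 + 3x - 28, remainder 0.
Solve the quadratic x^2 + 3x - 28 = 0: discriminant = 3^2 - 4(1)(-28) = 9 + 112 = 121.
sqrt(121) = 11, so x = (-3 ± 11)/2: x = 4 or x = -7.

x = -7, x = -3, x = 4


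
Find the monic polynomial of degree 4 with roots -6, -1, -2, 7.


A monic polynomial with roots -6, -1, -2, 7 is:
p(x) = (x + 6)(x + 1)(x + 2)(x - 7)
After multiplying by (x + 6): x + 6
After multiplying by (x + 1): x^2 + 7x + 6
After multiplying by (x + 2): x^3 + 9x^2 + 20x + 12
After multiplying by (x - 7): x^4 + 2x^3 - 43x^2 - 128x - 84

x^4 + 2x^3 - 43x^2 - 128x - 84


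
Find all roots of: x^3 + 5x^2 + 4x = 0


The constant term is 0, so x = 0 is a root. Factor out x:
  x^2 + 5x + 4 = 0
Solve the quadratic x^2 + 5x + 4 = 0: discriminant = 5^2 - 4(1)(4) = 25 - 16 = 9.
sqrt(9) = 3, so x = (-5 ± 3)/2: x = -1 or x = -4.
Collecting all roots found:

x = -4, x = -1, x = 0


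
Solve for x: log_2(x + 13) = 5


Convert to exponential form: x + 13 = 2^5 = 32
x = 32 - 13 = 19
Check: log_2(19 + 13) = log_2(32) = log_2(32) = 5 ✓

x = 19


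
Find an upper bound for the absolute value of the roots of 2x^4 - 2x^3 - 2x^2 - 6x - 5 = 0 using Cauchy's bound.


Cauchy's bound: all roots r satisfy |r| <= 1 + max(|a_i/a_n|) for i = 0,...,n-1
where a_n is the leading coefficient.

Coefficients: [2, -2, -2, -6, -5]
Leading coefficient a_n = 2
Ratios |a_i/a_n|: 1, 1, 3, 5/2
Maximum ratio: 3
Cauchy's bound: |r| <= 1 + 3 = 4

Upper bound = 4


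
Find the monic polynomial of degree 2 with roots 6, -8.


A monic polynomial with roots 6, -8 is:
p(x) = (x - 6)(x + 8)
After multiplying by (x - 6): x - 6
After multiplying by (x + 8): x^2 + 2x - 48

x^2 + 2x - 48


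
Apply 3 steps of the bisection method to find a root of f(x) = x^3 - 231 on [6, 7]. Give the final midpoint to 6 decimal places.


f(x) = x^3 - 231
f(6) = -15 < 0
f(7) = 112 > 0

Step 1: midpoint = (6.000000 + 7.000000)/2 = 6.500000
  f(6.500000) = 43.625000
  f(mid) > 0, so root is in [6.000000, 6.500000]

Step 2: midpoint = (6.000000 + 6.500000)/2 = 6.250000
  f(6.250000) = 13.140625
  f(mid) > 0, so root is in [6.000000, 6.250000]

Step 3: midpoint = (6.000000 + 6.250000)/2 = 6.125000
  f(6.125000) = -1.216797
  f(mid) < 0, so root is in [6.125000, 6.250000]

midpoint = 6.125000


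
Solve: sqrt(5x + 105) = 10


Square both sides: 5x + 105 = 10^2 = 100
5x = 100 - 105 = -5
x = -1
Check: sqrt(5*(-1) + 105) = sqrt(100) = 10 ✓

x = -1


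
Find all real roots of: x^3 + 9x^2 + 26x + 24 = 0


Let p(x) = x^3 + 9x^2 + 26x + 24. By the rational root theorem (leading coefficient 1), any rational root is an integer divisor of 24: try ±1, ±2, ... in turn.
Test x = 1: value = 60 ≠ 0.
Test x = -1: value = 6 ≠ 0.
Test x = 2: value = 120 ≠ 0.
Test x = -2: value = 0 ✓, so (x + 2) is a factor.
Synthetic division by (x + 2): bring down 1; 1(-2) + 9 = 7; 7(-2) + 26 = 12; 12(-2) + 24 = 0 → quotient x^2 + 7x + 12, remainder 0.
Solve the quadratic x^2 + 7x + 12 = 0: discriminant = 7^2 - 4(1)(12) = 49 - 48 = 1.
sqrt(1) = 1, so x = (-7 ± 1)/2: x = -3 or x = -4.

x = -4, x = -3, x = -2


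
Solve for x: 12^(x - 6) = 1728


Express both sides with the same base.
1728 = 12^3
Since the bases match, equate exponents: x - 6 = 3
So x = 3 - (-6) = 9

x = 9


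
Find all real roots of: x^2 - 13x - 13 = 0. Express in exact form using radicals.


Using the quadratic formula: x = (-b ± sqrt(b^2 - 4ac)) / (2a)
Here a = 1, b = -13, c = -13
Discriminant = b^2 - 4ac = (-13)^2 - 4(1)(-13) = 169 + 52 = 221
Since discriminant = 221 > 0, there are two real roots.
x = (13 ± sqrt(221)) / 2
Numerically: x ≈ 13.9330 or x ≈ -0.9330

x = (13 + sqrt(221)) / 2 or x = (13 - sqrt(221)) / 2


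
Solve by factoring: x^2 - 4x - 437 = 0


We need two numbers that multiply to -437 and add to -4.
Those numbers are -23 and 19 (since (-23) * 19 = -437 and (-23) + 19 = -4).
So x^2 - 4x - 437 = (x - 23)(x + 19) = 0
Setting each factor to zero: x = 23 or x = -19

x = -19, x = 23


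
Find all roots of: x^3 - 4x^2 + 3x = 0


The constant term is 0, so x = 0 is a root. Factor out x:
  x^2 - 4x + 3 = 0
Solve the quadratic x^2 - 4x + 3 = 0: discriminant = (-4)^2 - 4(1)(3) = 16 - 12 = 4.
sqrt(4) = 2, so x = (4 ± 2)/2: x = 3 or x = 1.
Collecting all roots found:

x = 0, x = 1, x = 3


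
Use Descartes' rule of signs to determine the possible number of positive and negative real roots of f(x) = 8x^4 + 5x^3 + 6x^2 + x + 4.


Descartes' rule of signs:

For positive roots, count sign changes in f(x) = 8x^4 + 5x^3 + 6x^2 + x + 4:
Signs of coefficients: +, +, +, +, +
Number of sign changes: 0
Possible positive real roots: 0

For negative roots, examine f(-x) = 8x^4 - 5x^3 + 6x^2 - x + 4:
Signs of coefficients: +, -, +, -, +
Number of sign changes: 4
Possible negative real roots: 4, 2, 0

Positive roots: 0; Negative roots: 4 or 2 or 0


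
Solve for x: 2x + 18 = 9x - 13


Starting with: 2x + 18 = 9x - 13
Move all x terms to left: (2 - 9)x = -13 - 18
Simplify: -7x = -31
Divide both sides by -7: x = 31/7

x = 31/7


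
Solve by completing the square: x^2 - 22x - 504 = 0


Start: x^2 - 22x - 504 = 0
Move constant: x^2 - 22x = 504
Half of -22 is -11, squared is 121
Add 121 to both sides: x^2 - 22x + 121 = 625
(x - 11)^2 = 625
x - 11 = ±25
x = 11 + 25 = 36 or x = 11 - 25 = -14

x = -14, x = 36


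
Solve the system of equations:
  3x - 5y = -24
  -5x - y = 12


Using Cramer's rule:
Determinant D = (3)(-1) - (-5)(-5) = -3 - 25 = -28
Dx = (-24)(-1) - (12)(-5) = 24 + 60 = 84
Dy = (3)(12) - (-5)(-24) = 36 - 120 = -84
x = Dx/D = 84/-28 = -3
y = Dy/D = -84/-28 = 3

x = -3, y = 3


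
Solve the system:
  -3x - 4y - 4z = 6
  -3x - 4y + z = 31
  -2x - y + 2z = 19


Using Cramer's rule. Expand each determinant along the first row.
D  = (-3)*[(-4)*2 - 1*(-1)] - (-4)*[(-3)*2 - 1*(-2)] + (-4)*[(-3)*(-1) - (-4)*(-2)]
  = (-3)*(-7) - (-4)*(-4) + (-4)*(-5) = 25
Dx = 6*[(-4)*2 - 1*(-1)] - (-4)*[31*2 - 1*19] + (-4)*[31*(-1) - (-4)*19]
  = 6*(-7) - (-4)*(43) + (-4)*(45) = -50
Dy = (-3)*[31*2 - 1*19] - 6*[(-3)*2 - 1*(-2)] + (-4)*[(-3)*19 - 31*(-2)]
  = (-3)*(43) - 6*(-4) + (-4)*(5) = -125
Dz = (-3)*[(-4)*19 - 31*(-1)] - (-4)*[(-3)*19 - 31*(-2)] + 6*[(-3)*(-1) - (-4)*(-2)]
  = (-3)*(-45) - (-4)*(5) + 6*(-5) = 125
x = Dx/D = -50/25 = -2, y = Dy/D = -125/25 = -5, z = Dz/D = 125/25 = 5
Check eq1: (-3)(-2) + (-4)(-5) + (-4)(5) = 6 = 6 ✓
Check eq2: (-3)(-2) + (-4)(-5) + (1)(5) = 31 = 31 ✓
Check eq3: (-2)(-2) + (-1)(-5) + (2)(5) = 19 = 19 ✓

x = -2, y = -5, z = 5


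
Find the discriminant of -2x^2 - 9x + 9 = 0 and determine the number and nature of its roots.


For ax^2 + bx + c = 0, discriminant D = b^2 - 4ac
Here a = -2, b = -9, c = 9
D = (-9)^2 - 4(-2)(9) = 81 + 72 = 153

D = 153 > 0 but not a perfect square
The equation has 2 distinct real irrational roots.

Discriminant = 153, 2 distinct real irrational roots


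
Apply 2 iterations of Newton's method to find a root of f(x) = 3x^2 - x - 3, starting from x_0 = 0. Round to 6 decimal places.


Newton's method: x_(n+1) = x_n - f(x_n)/f'(x_n)
f(x) = 3x^2 - x - 3
f'(x) = 6x - 1

Iteration 1:
  f(0.000000) = -3.000000
  f'(0.000000) = -1.000000
  x_1 = 0.000000 - (-3.000000)/(-1.000000) = -3.000000

Iteration 2:
  f(-3.000000) = 27.000000
  f'(-3.000000) = -19.000000
  x_2 = -3.000000 - (27.000000)/(-19.000000) = -1.578947

x_2 = -1.578947


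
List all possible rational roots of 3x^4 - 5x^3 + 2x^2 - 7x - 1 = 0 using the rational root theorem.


Rational root theorem: possible roots are ±p/q where:
  p divides the constant term (-1): p ∈ {1}
  q divides the leading coefficient (3): q ∈ {1, 3}

All possible rational roots: -1, -1/3, 1/3, 1

-1, -1/3, 1/3, 1


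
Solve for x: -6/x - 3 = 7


Subtract -3 from both sides: -6/x = 10
Multiply both sides by x: -6 = 10 * x
Divide by 10: x = -3/5

x = -3/5


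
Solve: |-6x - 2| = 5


An absolute value equation |expr| = 5 gives two cases:
Case 1: -6x - 2 = 5
  -6x = 7, so x = -7/6
Case 2: -6x - 2 = -5
  -6x = -3, so x = 1/2

x = -7/6, x = 1/2


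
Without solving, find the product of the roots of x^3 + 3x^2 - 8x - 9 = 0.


By Vieta's formulas for x^3 + bx^2 + cx + d = 0:
  r1 + r2 + r3 = -b/a = -3
  r1*r2 + r1*r3 + r2*r3 = c/a = -8
  r1*r2*r3 = -d/a = 9


Product = 9


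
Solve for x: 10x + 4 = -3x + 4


Starting with: 10x + 4 = -3x + 4
Move all x terms to left: (10 + 3)x = 4 - 4
Simplify: 13x = 0
Divide both sides by 13: x = 0

x = 0


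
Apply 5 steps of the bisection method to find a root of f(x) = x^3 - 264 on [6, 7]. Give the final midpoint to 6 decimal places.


f(x) = x^3 - 264
f(6) = -48 < 0
f(7) = 79 > 0

Step 1: midpoint = (6.000000 + 7.000000)/2 = 6.500000
  f(6.500000) = 10.625000
  f(mid) > 0, so root is in [6.000000, 6.500000]

Step 2: midpoint = (6.000000 + 6.500000)/2 = 6.250000
  f(6.250000) = -19.859375
  f(mid) < 0, so root is in [6.250000, 6.500000]

Step 3: midpoint = (6.250000 + 6.500000)/2 = 6.375000
  f(6.375000) = -4.916016
  f(mid) < 0, so root is in [6.375000, 6.500000]

Step 4: midpoint = (6.375000 + 6.500000)/2 = 6.437500
  f(6.437500) = 2.779053
  f(mid) > 0, so root is in [6.375000, 6.437500]

Step 5: midpoint = (6.375000 + 6.437500)/2 = 6.406250
  f(6.406250) = -1.087250
  f(mid) < 0, so root is in [6.406250, 6.437500]

midpoint = 6.406250


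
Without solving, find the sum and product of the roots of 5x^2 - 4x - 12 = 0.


By Vieta's formulas for ax^2 + bx + c = 0:
  Sum of roots = -b/a
  Product of roots = c/a

Here a = 5, b = -4, c = -12
Sum = -(-4)/5 = 4/5
Product = -12/5 = -12/5

Sum = 4/5, Product = -12/5


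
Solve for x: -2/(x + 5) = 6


Multiply both sides by (x + 5): -2 = 6(x + 5)
Distribute: -2 = 6x + 30
6x = -2 - 30 = -32
x = -16/3

x = -16/3


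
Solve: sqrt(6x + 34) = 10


Square both sides: 6x + 34 = 10^2 = 100
6x = 100 - 34 = 66
x = 11
Check: sqrt(6*11 + 34) = sqrt(100) = 10 ✓

x = 11


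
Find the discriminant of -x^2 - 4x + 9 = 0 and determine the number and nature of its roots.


For ax^2 + bx + c = 0, discriminant D = b^2 - 4ac
Here a = -1, b = -4, c = 9
D = (-4)^2 - 4(-1)(9) = 16 + 36 = 52

D = 52 > 0 but not a perfect square
The equation has 2 distinct real irrational roots.

Discriminant = 52, 2 distinct real irrational roots


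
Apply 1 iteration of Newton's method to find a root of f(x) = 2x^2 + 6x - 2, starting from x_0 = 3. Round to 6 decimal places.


Newton's method: x_(n+1) = x_n - f(x_n)/f'(x_n)
f(x) = 2x^2 + 6x - 2
f'(x) = 4x + 6

Iteration 1:
  f(3.000000) = 34.000000
  f'(3.000000) = 18.000000
  x_1 = 3.000000 - (34.000000)/(18.000000) = 1.111111

x_1 = 1.111111


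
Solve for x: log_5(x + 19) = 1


Convert to exponential form: x + 19 = 5^1 = 5
x = 5 - 19 = -14
Check: log_5(-14 + 19) = log_5(5) = log_5(5) = 1 ✓

x = -14


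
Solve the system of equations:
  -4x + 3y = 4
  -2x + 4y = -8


Using Cramer's rule:
Determinant D = (-4)(4) - (-2)(3) = -16 + 6 = -10
Dx = (4)(4) - (-8)(3) = 16 + 24 = 40
Dy = (-4)(-8) - (-2)(4) = 32 + 8 = 40
x = Dx/D = 40/-10 = -4
y = Dy/D = 40/-10 = -4

x = -4, y = -4


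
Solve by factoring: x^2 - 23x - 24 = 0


We need two numbers that multiply to -24 and add to -23.
Those numbers are 1 and -24 (since 1 * (-24) = -24 and 1 + (-24) = -23).
So x^2 - 23x - 24 = (x + 1)(x - 24) = 0
Setting each factor to zero: x = -1 or x = 24

x = -1, x = 24


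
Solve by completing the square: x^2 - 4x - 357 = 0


Start: x^2 - 4x - 357 = 0
Move constant: x^2 - 4x = 357
Half of -4 is -2, squared is 4
Add 4 to both sides: x^2 - 4x + 4 = 361
(x - 2)^2 = 361
x - 2 = ±19
x = 2 + 19 = 21 or x = 2 - 19 = -17

x = -17, x = 21


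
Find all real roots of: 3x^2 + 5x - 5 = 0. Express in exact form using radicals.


Using the quadratic formula: x = (-b ± sqrt(b^2 - 4ac)) / (2a)
Here a = 3, b = 5, c = -5
Discriminant = b^2 - 4ac = 5^2 - 4(3)(-5) = 25 + 60 = 85
Since discriminant = 85 > 0, there are two real roots.
x = (-5 ± sqrt(85)) / 6
Numerically: x ≈ 0.7033 or x ≈ -2.3699

x = (-5 + sqrt(85)) / 6 or x = (-5 - sqrt(85)) / 6


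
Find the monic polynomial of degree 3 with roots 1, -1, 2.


A monic polynomial with roots 1, -1, 2 is:
p(x) = (x - 1)(x + 1)(x - 2)
After multiplying by (x - 1): x - 1
After multiplying by (x + 1): x^2 - 1
After multiplying by (x - 2): x^3 - 2x^2 - x + 2

x^3 - 2x^2 - x + 2


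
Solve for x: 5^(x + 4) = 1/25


Express both sides with the same base.
1/25 = 5^(-2)
Since the bases match, equate exponents: x + 4 = -2
So x = -2 - (4) = -6

x = -6


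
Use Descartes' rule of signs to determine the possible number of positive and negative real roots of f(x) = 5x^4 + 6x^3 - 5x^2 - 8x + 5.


Descartes' rule of signs:

For positive roots, count sign changes in f(x) = 5x^4 + 6x^3 - 5x^2 - 8x + 5:
Signs of coefficients: +, +, -, -, +
Number of sign changes: 2
Possible positive real roots: 2, 0

For negative roots, examine f(-x) = 5x^4 - 6x^3 - 5x^2 + 8x + 5:
Signs of coefficients: +, -, -, +, +
Number of sign changes: 2
Possible negative real roots: 2, 0

Positive roots: 2 or 0; Negative roots: 2 or 0


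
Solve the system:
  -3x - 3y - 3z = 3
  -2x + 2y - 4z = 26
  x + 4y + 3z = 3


Using Cramer's rule. Expand each determinant along the first row.
D  = (-3)*[2*3 - (-4)*4] - (-3)*[(-2)*3 - (-4)*1] + (-3)*[(-2)*4 - 2*1]
  = (-3)*(22) - (-3)*(-2) + (-3)*(-10) = -42
Dx = 3*[2*3 - (-4)*4] - (-3)*[26*3 - (-4)*3] + (-3)*[26*4 - 2*3]
  = 3*(22) - (-3)*(90) + (-3)*(98) = 42
Dy = (-3)*[26*3 - (-4)*3] - 3*[(-2)*3 - (-4)*1] + (-3)*[(-2)*3 - 26*1]
  = (-3)*(90) - 3*(-2) + (-3)*(-32) = -168
Dz = (-3)*[2*3 - 26*4] - (-3)*[(-2)*3 - 26*1] + 3*[(-2)*4 - 2*1]
  = (-3)*(-98) - (-3)*(-32) + 3*(-10) = 168
x = Dx/D = 42/-42 = -1, y = Dy/D = -168/-42 = 4, z = Dz/D = 168/-42 = -4
Check eq1: (-3)(-1) + (-3)(4) + (-3)(-4) = 3 = 3 ✓
Check eq2: (-2)(-1) + (2)(4) + (-4)(-4) = 26 = 26 ✓
Check eq3: (1)(-1) + (4)(4) + (3)(-4) = 3 = 3 ✓

x = -1, y = 4, z = -4


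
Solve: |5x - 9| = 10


An absolute value equation |expr| = 10 gives two cases:
Case 1: 5x - 9 = 10
  5x = 19, so x = 19/5
Case 2: 5x - 9 = -10
  5x = -1, so x = -1/5

x = -1/5, x = 19/5


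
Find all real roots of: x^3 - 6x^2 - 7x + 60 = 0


Let p(x) = x^3 - 6x^2 - 7x + 60. By the rational root theorem (leading coefficient 1), any rational root is an integer divisor of 60: try ±1, ±2, ... in turn.
Test x = 1: value = 48 ≠ 0.
Test x = -1: value = 60 ≠ 0.
Test x = 2: value = 30 ≠ 0.
Test x = -2: value = 42 ≠ 0.
Test x = 3: value = 12 ≠ 0.
Test x = -3: value = 0 ✓, so (x + 3) is a factor.
Synthetic division by (x + 3): bring down 1; 1(-3) - 6 = -9; (-9)(-3) - 7 = 20; 20(-3) + 60 = 0 → quotient x^2 - 9x + 20, remainder 0.
Solve the quadratic x^2 - 9x + 20 = 0: discriminant = (-9)^2 - 4(1)(20) = 81 - 80 = 1.
sqrt(1) = 1, so x = (9 ± 1)/2: x = 5 or x = 4.

x = -3, x = 4, x = 5


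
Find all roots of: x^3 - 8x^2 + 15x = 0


The constant term is 0, so x = 0 is a root. Factor out x:
  x^2 - 8x + 15 = 0
Solve the quadratic x^2 - 8x + 15 = 0: discriminant = (-8)^2 - 4(1)(15) = 64 - 60 = 4.
sqrt(4) = 2, so x = (8 ± 2)/2: x = 5 or x = 3.
Collecting all roots found:

x = 0, x = 3, x = 5


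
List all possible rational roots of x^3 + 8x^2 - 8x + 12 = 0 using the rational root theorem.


Rational root theorem: possible roots are ±p/q where:
  p divides the constant term (12): p ∈ {1, 2, 3, 4, 6, 12}
  q divides the leading coefficient (1): q ∈ {1}

All possible rational roots: -12, -6, -4, -3, -2, -1, 1, 2, 3, 4, 6, 12

-12, -6, -4, -3, -2, -1, 1, 2, 3, 4, 6, 12


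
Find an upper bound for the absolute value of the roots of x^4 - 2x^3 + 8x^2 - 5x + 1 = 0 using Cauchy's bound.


Cauchy's bound: all roots r satisfy |r| <= 1 + max(|a_i/a_n|) for i = 0,...,n-1
where a_n is the leading coefficient.

Coefficients: [1, -2, 8, -5, 1]
Leading coefficient a_n = 1
Ratios |a_i/a_n|: 2, 8, 5, 1
Maximum ratio: 8
Cauchy's bound: |r| <= 1 + 8 = 9

Upper bound = 9


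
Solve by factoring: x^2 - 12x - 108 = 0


We need two numbers that multiply to -108 and add to -12.
Those numbers are -18 and 6 (since (-18) * 6 = -108 and (-18) + 6 = -12).
So x^2 - 12x - 108 = (x - 18)(x + 6) = 0
Setting each factor to zero: x = 18 or x = -6

x = -6, x = 18


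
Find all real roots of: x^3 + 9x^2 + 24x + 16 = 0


Let p(x) = x^3 + 9x^2 + 24x + 16. By the rational root theorem (leading coefficient 1), any rational root is an integer divisor of 16: try ±1, ±2, ... in turn.
Test x = 1: value = 50 ≠ 0.
Test x = -1: value = 0 ✓, so (x + 1) is a factor.
Synthetic division by (x + 1): bring down 1; 1(-1) + 9 = 8; 8(-1) + 24 = 16; 16(-1) + 16 = 0 → quotient x^2 + 8x + 16, remainder 0.
Solve the quadratic x^2 + 8x + 16 = 0: discriminant = 8^2 - 4(1)(16) = 64 - 64 = 0.
Discriminant = 0, so a double root: x = -8/2 = -4.

x = -4 (multiplicity 2), x = -1


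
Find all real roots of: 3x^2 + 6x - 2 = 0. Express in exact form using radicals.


Using the quadratic formula: x = (-b ± sqrt(b^2 - 4ac)) / (2a)
Here a = 3, b = 6, c = -2
Discriminant = b^2 - 4ac = 6^2 - 4(3)(-2) = 36 + 24 = 60
Since discriminant = 60 > 0, there are two real roots.
x = (-6 ± 2*sqrt(15)) / 6
Simplifying: x = (-3 ± sqrt(15)) / 3
Numerically: x ≈ 0.2910 or x ≈ -2.2910

x = (-3 + sqrt(15)) / 3 or x = (-3 - sqrt(15)) / 3


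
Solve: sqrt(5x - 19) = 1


Square both sides: 5x - 19 = 1^2 = 1
5x = 1 + 19 = 20
x = 4
Check: sqrt(5*4 - 19) = sqrt(1) = 1 ✓

x = 4


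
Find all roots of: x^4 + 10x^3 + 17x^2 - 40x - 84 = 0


Let p(x) = x^4 + 10x^3 + 17x^2 - 40x - 84. By the rational root theorem (leading coefficient 1), any rational root is an integer divisor of 84: try ±1, ±2, ... in turn.
Test x = 1: value = -96 ≠ 0.
Test x = -1: value = -36 ≠ 0.
Test x = 2: value = 0 ✓, so (x - 2) is a factor.
Synthetic division by (x - 2): bring down 1; 1(2) + 10 = 12; 12(2) + 17 = 41; 41(2) - 40 = 42; 42(2) - 84 = 0 → quotient x^3 + 12x^2 + 41x + 42, remainder 0.
Continue with the quotient x^3 + 12x^2 + 41x + 42 (candidates must divide 42; re-test x = 2 first in case it repeats).
Test x = 2: value = 180 ≠ 0.
Test x = -2: value = 0 ✓, so (x + 2) is a factor.
Synthetic division by (x + 2): bring down 1; 1(-2) + 12 = 10; 10(-2) + 41 = 21; 21(-2) + 42 = 0 → quotient x^2 + 10x + 21, remainder 0.
Solve the quadratic x^2 + 10x + 21 = 0: discriminant = 10^2 - 4(1)(21) = 100 - 84 = 16.
sqrt(16) = 4, so x = (-10 ± 4)/2: x = -3 or x = -7.
Collecting all roots found:

x = -7, x = -3, x = -2, x = 2


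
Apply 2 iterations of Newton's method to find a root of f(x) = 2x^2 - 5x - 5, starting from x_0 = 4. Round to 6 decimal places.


Newton's method: x_(n+1) = x_n - f(x_n)/f'(x_n)
f(x) = 2x^2 - 5x - 5
f'(x) = 4x - 5

Iteration 1:
  f(4.000000) = 7.000000
  f'(4.000000) = 11.000000
  x_1 = 4.000000 - (7.000000)/(11.000000) = 3.363636

Iteration 2:
  f(3.363636) = 0.809917
  f'(3.363636) = 8.454545
  x_2 = 3.363636 - (0.809917)/(8.454545) = 3.267840

x_2 = 3.267840


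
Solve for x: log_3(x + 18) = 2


Convert to exponential form: x + 18 = 3^2 = 9
x = 9 - 18 = -9
Check: log_3(-9 + 18) = log_3(9) = log_3(9) = 2 ✓

x = -9


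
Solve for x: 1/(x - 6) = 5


Multiply both sides by (x - 6): 1 = 5(x - 6)
Distribute: 1 = 5x - 30
5x = 1 + 30 = 31
x = 31/5

x = 31/5


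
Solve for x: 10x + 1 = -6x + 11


Starting with: 10x + 1 = -6x + 11
Move all x terms to left: (10 + 6)x = 11 - 1
Simplify: 16x = 10
Divide both sides by 16: x = 5/8

x = 5/8


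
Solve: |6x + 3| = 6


An absolute value equation |expr| = 6 gives two cases:
Case 1: 6x + 3 = 6
  6x = 3, so x = 1/2
Case 2: 6x + 3 = -6
  6x = -9, so x = -3/2

x = -3/2, x = 1/2


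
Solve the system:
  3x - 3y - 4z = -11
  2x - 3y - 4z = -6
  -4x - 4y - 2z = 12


Using Cramer's rule. Expand each determinant along the first row.
D  = 3*[(-3)*(-2) - (-4)*(-4)] - (-3)*[2*(-2) - (-4)*(-4)] + (-4)*[2*(-4) - (-3)*(-4)]
  = 3*(-10) - (-3)*(-20) + (-4)*(-20) = -10
Dx = (-11)*[(-3)*(-2) - (-4)*(-4)] - (-3)*[(-6)*(-2) - (-4)*12] + (-4)*[(-6)*(-4) - (-3)*12]
  = (-11)*(-10) - (-3)*(60) + (-4)*(60) = 50
Dy = 3*[(-6)*(-2) - (-4)*12] - (-11)*[2*(-2) - (-4)*(-4)] + (-4)*[2*12 - (-6)*(-4)]
  = 3*(60) - (-11)*(-20) + (-4)*(0) = -40
Dz = 3*[(-3)*12 - (-6)*(-4)] - (-3)*[2*12 - (-6)*(-4)] + (-11)*[2*(-4) - (-3)*(-4)]
  = 3*(-60) - (-3)*(0) + (-11)*(-20) = 40
x = Dx/D = 50/-10 = -5, y = Dy/D = -40/-10 = 4, z = Dz/D = 40/-10 = -4
Check eq1: (3)(-5) + (-3)(4) + (-4)(-4) = -11 = -11 ✓
Check eq2: (2)(-5) + (-3)(4) + (-4)(-4) = -6 = -6 ✓
Check eq3: (-4)(-5) + (-4)(4) + (-2)(-4) = 12 = 12 ✓

x = -5, y = 4, z = -4
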